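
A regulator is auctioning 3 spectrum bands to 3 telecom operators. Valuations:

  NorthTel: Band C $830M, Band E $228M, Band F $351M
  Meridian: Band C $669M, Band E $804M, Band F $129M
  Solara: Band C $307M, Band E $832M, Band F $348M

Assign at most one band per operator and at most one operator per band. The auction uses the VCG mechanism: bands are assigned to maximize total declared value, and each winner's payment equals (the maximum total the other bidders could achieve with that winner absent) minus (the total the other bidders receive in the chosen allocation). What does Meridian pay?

Efficient allocation: NorthTel→Band C ($830M), Meridian→Band E ($804M), Solara→Band F ($348M); total welfare W = $1982M.
Meridian receives Band E at value $804M, so the others get W − 804 = $1178M.
Without Meridian: best allocation of the remaining 2 bidders over all 3 bands is NorthTel→Band C ($830M), Solara→Band E ($832M), total $1662M.
VCG payment = (others' best without Meridian) − (others' welfare with Meridian) = 1662 − 1178 = $484M.

Meridian pays $484M.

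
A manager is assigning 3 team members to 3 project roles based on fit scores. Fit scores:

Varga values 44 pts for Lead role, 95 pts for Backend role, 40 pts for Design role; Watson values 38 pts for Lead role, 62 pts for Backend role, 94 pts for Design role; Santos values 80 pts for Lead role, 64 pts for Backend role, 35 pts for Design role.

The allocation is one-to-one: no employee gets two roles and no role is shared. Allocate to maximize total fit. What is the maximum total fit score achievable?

Max total: 269 pts

This is a one-to-one assignment (maximum-weight bipartite matching).
Optimal: Varga→Backend role (95 pts), Watson→Design role (94 pts), Santos→Lead role (80 pts) — total 95+94+80 = 269 pts.
Next-best assignment: Varga→Lead role, Watson→Design role, Santos→Backend role = 202 pts.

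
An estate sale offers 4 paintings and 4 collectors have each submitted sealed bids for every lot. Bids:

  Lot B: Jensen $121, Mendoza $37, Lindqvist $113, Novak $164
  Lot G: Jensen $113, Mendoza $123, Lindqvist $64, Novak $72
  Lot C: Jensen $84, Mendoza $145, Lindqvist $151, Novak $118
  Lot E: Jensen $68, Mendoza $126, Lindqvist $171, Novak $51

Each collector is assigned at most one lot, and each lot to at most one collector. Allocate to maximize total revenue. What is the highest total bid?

Optimal: Jensen→Lot G ($113), Mendoza→Lot C ($145), Lindqvist→Lot E ($171), Novak→Lot B ($164) — total 113+145+171+164 = $593.
Column-greedy (each lot in turn goes to its best remaining collector) gives $506, worse by 87.
Swapping Jensen↔Mendoza (Jensen→Lot C $84, Mendoza→Lot G $123) loses 51.

Max total: $593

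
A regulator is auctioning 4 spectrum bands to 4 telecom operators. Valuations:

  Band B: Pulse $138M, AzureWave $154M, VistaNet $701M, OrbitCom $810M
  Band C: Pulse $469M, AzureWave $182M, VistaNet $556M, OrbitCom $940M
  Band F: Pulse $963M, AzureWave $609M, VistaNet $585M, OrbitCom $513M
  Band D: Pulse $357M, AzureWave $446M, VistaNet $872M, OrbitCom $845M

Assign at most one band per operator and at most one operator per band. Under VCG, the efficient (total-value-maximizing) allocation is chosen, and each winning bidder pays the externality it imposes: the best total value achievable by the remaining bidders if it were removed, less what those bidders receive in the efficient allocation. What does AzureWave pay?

Efficient allocation: Pulse→Band F ($963M), AzureWave→Band D ($446M), VistaNet→Band B ($701M), OrbitCom→Band C ($940M); total welfare W = $3050M.
AzureWave receives Band D at value $446M, so the others get W − 446 = $2604M.
Without AzureWave: best allocation of the remaining 3 bidders over all 4 bands is Pulse→Band F ($963M), VistaNet→Band D ($872M), OrbitCom→Band C ($940M), total $2775M.
VCG payment = (others' best without AzureWave) − (others' welfare with AzureWave) = 2775 − 2604 = $171M.

AzureWave pays $171M.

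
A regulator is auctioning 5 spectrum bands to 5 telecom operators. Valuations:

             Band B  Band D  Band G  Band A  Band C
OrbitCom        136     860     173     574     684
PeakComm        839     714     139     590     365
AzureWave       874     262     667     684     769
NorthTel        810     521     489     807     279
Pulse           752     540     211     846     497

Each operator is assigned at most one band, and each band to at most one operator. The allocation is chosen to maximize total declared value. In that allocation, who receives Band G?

NorthTel receives Band G.

Optimal: OrbitCom→Band D ($860M), PeakComm→Band B ($839M), AzureWave→Band C ($769M), NorthTel→Band G ($489M), Pulse→Band A ($846M) — total 860+839+769+489+846 = $3803M.
Next-best assignment: OrbitCom→Band C, PeakComm→Band D, AzureWave→Band G, NorthTel→Band B, Pulse→Band A = $3721M.
NorthTel's own top band is Band B ($810M), but forcing NorthTel→Band B and reassigning the rest optimally gives only $3721M — worse by 82.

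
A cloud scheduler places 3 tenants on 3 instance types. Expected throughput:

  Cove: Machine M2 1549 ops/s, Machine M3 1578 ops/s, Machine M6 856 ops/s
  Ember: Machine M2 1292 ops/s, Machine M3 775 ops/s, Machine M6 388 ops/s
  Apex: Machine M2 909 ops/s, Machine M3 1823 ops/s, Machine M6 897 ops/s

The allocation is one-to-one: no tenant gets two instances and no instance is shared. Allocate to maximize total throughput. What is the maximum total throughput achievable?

Maximum total: 3971 ops/s

Optimal: Cove→Machine M6 (856 ops/s), Ember→Machine M2 (1292 ops/s), Apex→Machine M3 (1823 ops/s) — total 856+1292+1823 = 3971 ops/s.
Column-greedy (each instance in turn goes to its best remaining tenant) gives 3760 ops/s, worse by 211.
Checked against all permutations: 3971 ops/s is optimal.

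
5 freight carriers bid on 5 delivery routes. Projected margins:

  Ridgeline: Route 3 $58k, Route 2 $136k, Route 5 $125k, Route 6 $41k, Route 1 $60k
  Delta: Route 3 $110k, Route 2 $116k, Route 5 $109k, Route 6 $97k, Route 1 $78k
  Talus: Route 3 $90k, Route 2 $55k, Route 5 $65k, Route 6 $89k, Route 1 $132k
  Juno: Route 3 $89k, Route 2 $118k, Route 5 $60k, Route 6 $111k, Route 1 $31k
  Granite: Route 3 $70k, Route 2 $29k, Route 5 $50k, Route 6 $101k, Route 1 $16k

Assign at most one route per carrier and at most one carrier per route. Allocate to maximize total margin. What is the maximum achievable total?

Treat this as an assignment problem: match each carrier to one route.
Optimal: Ridgeline→Route 5 ($125k), Delta→Route 3 ($110k), Talus→Route 1 ($132k), Juno→Route 2 ($118k), Granite→Route 6 ($101k) — total 125+110+132+118+101 = $586k.
Column-greedy (each route in turn goes to its best remaining carrier) gives $438k, worse by 148.
No other one-to-one assignment exceeds $586k.

Max total: $586k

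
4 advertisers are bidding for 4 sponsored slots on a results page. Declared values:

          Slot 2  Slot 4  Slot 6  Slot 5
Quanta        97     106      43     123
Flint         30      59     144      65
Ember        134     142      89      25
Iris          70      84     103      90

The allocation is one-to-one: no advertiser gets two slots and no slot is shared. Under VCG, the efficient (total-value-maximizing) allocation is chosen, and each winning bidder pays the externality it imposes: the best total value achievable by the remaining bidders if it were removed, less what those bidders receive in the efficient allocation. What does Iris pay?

Efficient allocation: Quanta→Slot 5 ($123), Flint→Slot 6 ($144), Ember→Slot 2 ($134), Iris→Slot 4 ($84); total welfare W = $485.
Iris receives Slot 4 at value $84, so the others get W − 84 = $401.
Without Iris: best allocation of the remaining 3 bidders over all 4 slots is Quanta→Slot 5 ($123), Flint→Slot 6 ($144), Ember→Slot 4 ($142), total $409.
VCG payment = (others' best without Iris) − (others' welfare with Iris) = 409 − 401 = $8.

Iris pays $8.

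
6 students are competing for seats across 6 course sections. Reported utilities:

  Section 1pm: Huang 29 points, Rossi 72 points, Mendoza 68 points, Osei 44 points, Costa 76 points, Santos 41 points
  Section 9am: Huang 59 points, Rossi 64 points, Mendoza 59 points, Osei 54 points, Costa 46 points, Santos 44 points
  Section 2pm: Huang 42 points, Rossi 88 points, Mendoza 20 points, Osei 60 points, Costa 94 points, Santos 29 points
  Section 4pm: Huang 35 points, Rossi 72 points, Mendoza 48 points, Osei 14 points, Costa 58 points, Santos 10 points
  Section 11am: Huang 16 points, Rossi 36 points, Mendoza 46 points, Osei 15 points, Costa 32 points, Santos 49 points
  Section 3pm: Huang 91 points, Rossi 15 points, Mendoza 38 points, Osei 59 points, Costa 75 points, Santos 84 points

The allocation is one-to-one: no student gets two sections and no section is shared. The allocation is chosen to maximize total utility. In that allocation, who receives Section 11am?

Santos receives Section 11am.

Treat this as an assignment problem: match each student to one section.
Optimal: Huang→Section 3pm (91 points), Rossi→Section 4pm (72 points), Mendoza→Section 1pm (68 points), Osei→Section 9am (54 points), Costa→Section 2pm (94 points), Santos→Section 11am (49 points) — total 91+72+68+54+94+49 = 428 points.
Row-greedy (each student in turn takes its best remaining section) gives 408 points, worse by 20.
Swapping Huang↔Santos (Huang→Section 11am 16 points, Santos→Section 3pm 84 points) loses 40.
Santos's own top section is Section 3pm (84 points), but forcing Santos→Section 3pm and reassigning the rest optimally gives only 399 points — worse by 29.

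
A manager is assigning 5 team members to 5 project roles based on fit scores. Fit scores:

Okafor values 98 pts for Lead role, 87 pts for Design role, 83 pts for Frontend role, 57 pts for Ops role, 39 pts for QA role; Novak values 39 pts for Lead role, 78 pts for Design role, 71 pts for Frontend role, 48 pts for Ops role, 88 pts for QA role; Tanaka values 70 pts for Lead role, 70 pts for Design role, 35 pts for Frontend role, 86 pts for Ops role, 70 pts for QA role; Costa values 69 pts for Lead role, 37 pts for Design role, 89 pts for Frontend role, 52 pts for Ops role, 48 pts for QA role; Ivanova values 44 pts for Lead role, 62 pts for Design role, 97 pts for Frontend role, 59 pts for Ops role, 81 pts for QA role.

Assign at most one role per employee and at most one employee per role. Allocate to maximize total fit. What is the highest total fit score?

Max total: 432 pts

This is the linear assignment problem.
Optimal: Okafor→Lead role (98 pts), Novak→Design role (78 pts), Tanaka→Ops role (86 pts), Costa→Frontend role (89 pts), Ivanova→QA role (81 pts) — total 98+78+86+89+81 = 432 pts.
Max-entry greedy (repeatedly take the single best remaining cell) gives 406 pts, worse by 26.
Next-best assignment: Okafor→Design role, Novak→QA role, Tanaka→Ops role, Costa→Lead role, Ivanova→Frontend role = 427 pts.
Swapping Tanaka↔Ivanova (Tanaka→QA role 70 pts, Ivanova→Ops role 59 pts) loses 38.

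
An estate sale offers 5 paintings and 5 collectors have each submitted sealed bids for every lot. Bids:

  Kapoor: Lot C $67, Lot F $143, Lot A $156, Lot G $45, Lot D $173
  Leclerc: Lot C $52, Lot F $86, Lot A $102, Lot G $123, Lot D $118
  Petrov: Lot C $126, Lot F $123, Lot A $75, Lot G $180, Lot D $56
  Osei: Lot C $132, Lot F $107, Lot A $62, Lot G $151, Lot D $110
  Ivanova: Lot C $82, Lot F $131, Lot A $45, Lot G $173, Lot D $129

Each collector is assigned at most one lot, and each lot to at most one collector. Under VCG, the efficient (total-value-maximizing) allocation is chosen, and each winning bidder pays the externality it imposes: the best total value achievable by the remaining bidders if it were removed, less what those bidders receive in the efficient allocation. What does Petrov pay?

Efficient allocation: Kapoor→Lot D ($173), Leclerc→Lot A ($102), Petrov→Lot G ($180), Osei→Lot C ($132), Ivanova→Lot F ($131); total welfare W = $718.
Petrov receives Lot G at value $180, so the others get W − 180 = $538.
Without Petrov: best allocation of the remaining 4 bidders over all 5 lots is Kapoor→Lot D ($173), Leclerc→Lot A ($102), Osei→Lot C ($132), Ivanova→Lot G ($173), total $580.
VCG payment = (others' best without Petrov) − (others' welfare with Petrov) = 580 − 538 = $42.

Petrov pays $42.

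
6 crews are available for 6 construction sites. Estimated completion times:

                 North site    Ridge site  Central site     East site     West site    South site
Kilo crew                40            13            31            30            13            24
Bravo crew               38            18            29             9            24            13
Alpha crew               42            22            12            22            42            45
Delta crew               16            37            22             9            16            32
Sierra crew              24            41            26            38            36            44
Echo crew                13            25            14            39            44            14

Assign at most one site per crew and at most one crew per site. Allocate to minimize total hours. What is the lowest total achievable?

This is the linear assignment problem.
Optimal: Kilo crew→Ridge site (13 hours), Bravo crew→East site (9 hours), Alpha crew→Central site (12 hours), Delta crew→West site (16 hours), Sierra crew→North site (24 hours), Echo crew→South site (14 hours) — total 13+9+12+16+24+14 = 88 hours.
Column-greedy (each site in turn goes to its cheapest remaining crew) gives 107 hours, worse by 19.
Next-best assignment: Kilo crew→West site, Bravo crew→Ridge site, Alpha crew→Central site, Delta crew→East site, Sierra crew→North site, Echo crew→South site = 90 hours.
Swapping Delta crew↔Alpha crew (Delta crew→Central site 22 hours, Alpha crew→West site 42 hours) adds 36.

Min total: 88 hours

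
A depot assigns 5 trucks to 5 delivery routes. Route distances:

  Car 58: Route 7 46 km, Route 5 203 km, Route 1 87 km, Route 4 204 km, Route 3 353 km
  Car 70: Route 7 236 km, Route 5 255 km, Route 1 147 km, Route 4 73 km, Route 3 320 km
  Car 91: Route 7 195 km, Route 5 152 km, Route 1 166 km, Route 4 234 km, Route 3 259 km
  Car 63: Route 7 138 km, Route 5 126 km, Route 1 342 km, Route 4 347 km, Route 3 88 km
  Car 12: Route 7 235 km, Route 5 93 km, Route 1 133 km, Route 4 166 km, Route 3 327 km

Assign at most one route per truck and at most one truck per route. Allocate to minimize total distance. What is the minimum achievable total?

Optimal: Car 58→Route 7 (46 km), Car 70→Route 4 (73 km), Car 91→Route 1 (166 km), Car 63→Route 3 (88 km), Car 12→Route 5 (93 km) — total 46+73+166+88+93 = 466 km.
Swapping Car 58↔Car 12 (Car 58→Route 5 203 km, Car 12→Route 7 235 km) adds 299.
Checked against all permutations: 466 km is optimal.

Min total: 466 km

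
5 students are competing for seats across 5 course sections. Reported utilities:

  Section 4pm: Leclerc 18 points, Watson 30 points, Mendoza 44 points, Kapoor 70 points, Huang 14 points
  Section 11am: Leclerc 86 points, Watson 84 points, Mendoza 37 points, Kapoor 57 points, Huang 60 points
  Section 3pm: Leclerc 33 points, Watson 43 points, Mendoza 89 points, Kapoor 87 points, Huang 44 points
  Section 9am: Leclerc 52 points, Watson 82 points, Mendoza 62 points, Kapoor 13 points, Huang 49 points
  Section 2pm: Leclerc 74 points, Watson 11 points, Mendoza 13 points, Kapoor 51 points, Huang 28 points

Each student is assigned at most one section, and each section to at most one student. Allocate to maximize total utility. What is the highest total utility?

Max total: 375 points

Optimal: Leclerc→Section 2pm (74 points), Watson→Section 9am (82 points), Mendoza→Section 3pm (89 points), Kapoor→Section 4pm (70 points), Huang→Section 11am (60 points) — total 74+82+89+70+60 = 375 points.
Swapping Watson↔Huang (Watson→Section 11am 84 points, Huang→Section 9am 49 points) loses 9.
Every other assignment is strictly worse.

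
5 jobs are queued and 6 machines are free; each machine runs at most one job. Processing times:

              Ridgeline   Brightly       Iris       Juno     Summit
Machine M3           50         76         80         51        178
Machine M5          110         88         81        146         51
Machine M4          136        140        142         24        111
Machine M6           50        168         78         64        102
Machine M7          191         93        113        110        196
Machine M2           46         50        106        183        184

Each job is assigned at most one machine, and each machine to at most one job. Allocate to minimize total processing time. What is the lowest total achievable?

Optimal: Ridgeline→Machine M3 (50 min), Brightly→Machine M2 (50 min), Iris→Machine M6 (78 min), Juno→Machine M4 (24 min), Summit→Machine M5 (51 min) — total 50+50+78+24+51 = 253 min.
Row-greedy (each job in turn takes its cheapest remaining machine) gives 275 min, worse by 22.
Swapping Brightly↔Iris (Brightly→Machine M6 168 min, Iris→Machine M2 106 min) adds 146.
Checked against all permutations: 253 min is optimal.

Minimum total: 253 min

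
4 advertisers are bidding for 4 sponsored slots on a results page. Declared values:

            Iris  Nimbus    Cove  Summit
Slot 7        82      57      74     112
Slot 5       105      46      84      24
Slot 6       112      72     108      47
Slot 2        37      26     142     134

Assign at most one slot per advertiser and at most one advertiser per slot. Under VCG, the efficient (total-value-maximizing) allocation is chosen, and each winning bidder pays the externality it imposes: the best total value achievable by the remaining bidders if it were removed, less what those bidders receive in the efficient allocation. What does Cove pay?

Efficient allocation: Iris→Slot 5 ($105), Nimbus→Slot 6 ($72), Cove→Slot 2 ($142), Summit→Slot 7 ($112); total welfare W = $431.
Cove receives Slot 2 at value $142, so the others get W − 142 = $289.
Without Cove: best allocation of the remaining 3 bidders over all 4 slots is Iris→Slot 5 ($105), Nimbus→Slot 6 ($72), Summit→Slot 2 ($134), total $311.
VCG payment = (others' best without Cove) − (others' welfare with Cove) = 311 − 289 = $22.

Cove pays $22.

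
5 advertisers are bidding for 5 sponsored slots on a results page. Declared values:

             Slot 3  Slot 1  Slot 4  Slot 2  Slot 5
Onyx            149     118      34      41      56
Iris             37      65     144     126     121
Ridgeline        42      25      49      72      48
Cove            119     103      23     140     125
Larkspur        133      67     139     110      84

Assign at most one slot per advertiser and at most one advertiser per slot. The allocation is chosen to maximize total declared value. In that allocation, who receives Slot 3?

Larkspur receives Slot 3.

Optimal: Onyx→Slot 1 ($118), Iris→Slot 4 ($144), Ridgeline→Slot 2 ($72), Cove→Slot 5 ($125), Larkspur→Slot 3 ($133) — total 118+144+72+125+133 = $592.
Column-greedy (each slot in turn goes to its best remaining advertiser) gives $554, worse by 38.
Swapping Ridgeline↔Iris (Ridgeline→Slot 4 $49, Iris→Slot 2 $126) loses 41.
No other one-to-one assignment exceeds $592.
Larkspur's own top slot is Slot 4 ($139), but forcing Larkspur→Slot 4 and reassigning the rest optimally gives only $584 — worse by 8.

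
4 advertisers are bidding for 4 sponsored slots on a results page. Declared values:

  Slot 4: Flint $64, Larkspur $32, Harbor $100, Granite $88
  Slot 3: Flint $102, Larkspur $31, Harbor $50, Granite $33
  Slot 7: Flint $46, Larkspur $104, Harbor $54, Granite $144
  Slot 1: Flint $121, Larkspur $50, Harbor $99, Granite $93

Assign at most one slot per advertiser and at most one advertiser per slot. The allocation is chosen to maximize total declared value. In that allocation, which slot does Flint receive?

Flint receives Slot 3.

Optimal: Flint→Slot 3 ($102), Larkspur→Slot 7 ($104), Harbor→Slot 4 ($100), Granite→Slot 1 ($93) — total 102+104+100+93 = $399.
Row-greedy (each advertiser in turn takes its best remaining slot) gives $358, worse by 41.
Checked against all permutations: $399 is optimal.
Flint's own top slot is Slot 1 ($121), but forcing Flint→Slot 1 and reassigning the rest optimally gives only $396 — worse by 3.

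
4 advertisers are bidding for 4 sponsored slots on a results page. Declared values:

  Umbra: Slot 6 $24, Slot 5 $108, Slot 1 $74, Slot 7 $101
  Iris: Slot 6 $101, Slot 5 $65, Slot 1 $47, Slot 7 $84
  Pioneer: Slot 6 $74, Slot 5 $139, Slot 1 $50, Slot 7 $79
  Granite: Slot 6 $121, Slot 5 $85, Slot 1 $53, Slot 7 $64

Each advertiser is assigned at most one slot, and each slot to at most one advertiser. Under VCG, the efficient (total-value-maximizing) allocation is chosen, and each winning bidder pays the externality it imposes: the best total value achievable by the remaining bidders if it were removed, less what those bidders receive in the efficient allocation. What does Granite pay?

Granite pays $44.

Efficient allocation: Umbra→Slot 1 ($74), Iris→Slot 7 ($84), Pioneer→Slot 5 ($139), Granite→Slot 6 ($121); total welfare W = $418.
Granite receives Slot 6 at value $121, so the others get W − 121 = $297.
Without Granite: best allocation of the remaining 3 bidders over all 4 slots is Umbra→Slot 7 ($101), Iris→Slot 6 ($101), Pioneer→Slot 5 ($139), total $341.
VCG payment = (others' best without Granite) − (others' welfare with Granite) = 341 − 297 = $44.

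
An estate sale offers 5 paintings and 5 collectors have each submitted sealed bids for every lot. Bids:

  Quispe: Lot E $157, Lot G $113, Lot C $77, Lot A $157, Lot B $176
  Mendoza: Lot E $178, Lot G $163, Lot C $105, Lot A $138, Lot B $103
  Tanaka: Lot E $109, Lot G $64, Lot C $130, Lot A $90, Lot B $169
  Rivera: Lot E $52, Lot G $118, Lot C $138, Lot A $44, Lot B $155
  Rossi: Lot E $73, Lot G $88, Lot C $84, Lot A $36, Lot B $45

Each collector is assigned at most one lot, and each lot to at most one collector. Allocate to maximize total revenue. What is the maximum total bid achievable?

This is the linear assignment problem.
Optimal: Quispe→Lot A ($157), Mendoza→Lot E ($178), Tanaka→Lot B ($169), Rivera→Lot C ($138), Rossi→Lot G ($88) — total 157+178+169+138+88 = $730.
Row-greedy (each collector in turn takes its best remaining lot) gives $638, worse by 92.
Swapping Rossi↔Rivera (Rossi→Lot C $84, Rivera→Lot G $118) loses 24.

Maximum total: $730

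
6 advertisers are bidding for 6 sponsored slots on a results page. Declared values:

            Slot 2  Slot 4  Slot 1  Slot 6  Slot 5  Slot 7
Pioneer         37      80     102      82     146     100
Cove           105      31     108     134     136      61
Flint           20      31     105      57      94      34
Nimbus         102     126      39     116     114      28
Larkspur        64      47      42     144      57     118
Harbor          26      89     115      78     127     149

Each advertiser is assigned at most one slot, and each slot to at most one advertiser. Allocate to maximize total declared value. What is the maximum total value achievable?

Optimal: Pioneer→Slot 5 ($146), Cove→Slot 2 ($105), Flint→Slot 1 ($105), Nimbus→Slot 4 ($126), Larkspur→Slot 6 ($144), Harbor→Slot 7 ($149) — total 146+105+105+126+144+149 = $775.
Column-greedy (each slot in turn goes to its best remaining advertiser) gives $670, worse by 105.
Swapping Pioneer↔Flint (Pioneer→Slot 1 $102, Flint→Slot 5 $94) loses 55.
Checked against all permutations: $775 is optimal.

Max total: $775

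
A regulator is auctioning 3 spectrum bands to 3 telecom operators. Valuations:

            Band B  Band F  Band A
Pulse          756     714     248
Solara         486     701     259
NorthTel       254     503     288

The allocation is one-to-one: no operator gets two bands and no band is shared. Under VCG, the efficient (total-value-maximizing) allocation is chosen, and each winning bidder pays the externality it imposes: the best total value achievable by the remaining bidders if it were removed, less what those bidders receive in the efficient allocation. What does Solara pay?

Solara pays $215M.

Efficient allocation: Pulse→Band B ($756M), Solara→Band F ($701M), NorthTel→Band A ($288M); total welfare W = $1745M.
Solara receives Band F at value $701M, so the others get W − 701 = $1044M.
Without Solara: best allocation of the remaining 2 bidders over all 3 bands is Pulse→Band B ($756M), NorthTel→Band F ($503M), total $1259M.
VCG payment = (others' best without Solara) − (others' welfare with Solara) = 1259 − 1044 = $215M.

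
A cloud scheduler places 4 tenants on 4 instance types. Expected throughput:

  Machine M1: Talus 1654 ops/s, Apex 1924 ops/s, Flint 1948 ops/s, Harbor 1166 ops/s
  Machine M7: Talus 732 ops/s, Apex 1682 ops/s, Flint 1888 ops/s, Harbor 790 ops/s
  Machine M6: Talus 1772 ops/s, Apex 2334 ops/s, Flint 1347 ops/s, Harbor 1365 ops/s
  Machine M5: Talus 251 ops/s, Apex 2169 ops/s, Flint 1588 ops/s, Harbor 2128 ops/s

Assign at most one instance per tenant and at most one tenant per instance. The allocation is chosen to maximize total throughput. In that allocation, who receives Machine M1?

Talus receives Machine M1.

Optimal: Talus→Machine M1 (1654 ops/s), Apex→Machine M6 (2334 ops/s), Flint→Machine M7 (1888 ops/s), Harbor→Machine M5 (2128 ops/s) — total 1654+2334+1888+2128 = 8004 ops/s.
Row-greedy (each tenant in turn takes its best remaining instance) gives 6679 ops/s, worse by 1325.
Every other assignment is strictly worse.
Talus's own top instance is Machine M6 (1772 ops/s), but forcing Talus→Machine M6 and reassigning the rest optimally gives only 7712 ops/s — worse by 292.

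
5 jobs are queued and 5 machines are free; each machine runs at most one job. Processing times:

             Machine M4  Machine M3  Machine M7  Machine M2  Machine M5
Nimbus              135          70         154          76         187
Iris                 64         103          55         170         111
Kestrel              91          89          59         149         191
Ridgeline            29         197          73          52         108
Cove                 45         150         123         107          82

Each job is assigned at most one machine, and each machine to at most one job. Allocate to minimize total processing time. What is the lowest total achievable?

Minimum total: 327 min

Optimal: Nimbus→Machine M3 (70 min), Iris→Machine M4 (64 min), Kestrel→Machine M7 (59 min), Ridgeline→Machine M2 (52 min), Cove→Machine M5 (82 min) — total 70+64+59+52+82 = 327 min.
Next-best assignment: Nimbus→Machine M2, Iris→Machine M7, Kestrel→Machine M3, Ridgeline→Machine M4, Cove→Machine M5 = 331 min.
Checked against all permutations: 327 min is optimal.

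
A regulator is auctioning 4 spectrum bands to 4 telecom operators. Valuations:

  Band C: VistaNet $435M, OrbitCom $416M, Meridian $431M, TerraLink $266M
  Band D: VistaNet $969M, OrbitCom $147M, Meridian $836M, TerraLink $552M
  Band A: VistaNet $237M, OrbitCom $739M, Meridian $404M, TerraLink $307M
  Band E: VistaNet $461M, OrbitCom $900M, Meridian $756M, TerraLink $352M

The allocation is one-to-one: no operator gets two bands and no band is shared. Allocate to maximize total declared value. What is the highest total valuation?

This is a one-to-one assignment (maximum-weight bipartite matching).
Optimal: VistaNet→Band D ($969M), OrbitCom→Band A ($739M), Meridian→Band E ($756M), TerraLink→Band C ($266M) — total 969+739+756+266 = $2730M.
Max-entry greedy (repeatedly take the single best remaining cell) gives $2607M, worse by 123.

Max total: $2730M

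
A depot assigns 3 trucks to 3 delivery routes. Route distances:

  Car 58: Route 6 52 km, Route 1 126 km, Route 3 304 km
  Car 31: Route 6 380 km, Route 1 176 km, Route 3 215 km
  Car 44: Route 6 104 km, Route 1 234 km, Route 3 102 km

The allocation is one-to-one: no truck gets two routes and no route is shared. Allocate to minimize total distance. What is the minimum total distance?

This is a one-to-one assignment (minimum-cost bipartite matching).
Optimal: Car 58→Route 6 (52 km), Car 31→Route 1 (176 km), Car 44→Route 3 (102 km) — total 52+176+102 = 330 km.
No other one-to-one assignment undercuts 330 km.

Minimum total: 330 km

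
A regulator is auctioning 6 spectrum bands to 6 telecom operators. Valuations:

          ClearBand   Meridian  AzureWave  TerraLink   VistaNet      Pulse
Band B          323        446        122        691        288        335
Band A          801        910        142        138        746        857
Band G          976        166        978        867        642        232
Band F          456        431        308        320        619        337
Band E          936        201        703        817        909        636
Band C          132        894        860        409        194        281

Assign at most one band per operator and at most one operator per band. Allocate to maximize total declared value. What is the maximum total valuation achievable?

Optimal: ClearBand→Band E ($936M), Meridian→Band C ($894M), AzureWave→Band G ($978M), TerraLink→Band B ($691M), VistaNet→Band F ($619M), Pulse→Band A ($857M) — total 936+894+978+691+619+857 = $4975M.
Row-greedy (each operator in turn takes its best remaining band) gives $4517M, worse by 458.
Next-best assignment: ClearBand→Band F, Meridian→Band C, AzureWave→Band G, TerraLink→Band B, VistaNet→Band E, Pulse→Band A = $4785M.
Swapping TerraLink↔ClearBand (TerraLink→Band E $817M, ClearBand→Band B $323M) loses 487.
Every other assignment is strictly worse.

Maximum total: $4975M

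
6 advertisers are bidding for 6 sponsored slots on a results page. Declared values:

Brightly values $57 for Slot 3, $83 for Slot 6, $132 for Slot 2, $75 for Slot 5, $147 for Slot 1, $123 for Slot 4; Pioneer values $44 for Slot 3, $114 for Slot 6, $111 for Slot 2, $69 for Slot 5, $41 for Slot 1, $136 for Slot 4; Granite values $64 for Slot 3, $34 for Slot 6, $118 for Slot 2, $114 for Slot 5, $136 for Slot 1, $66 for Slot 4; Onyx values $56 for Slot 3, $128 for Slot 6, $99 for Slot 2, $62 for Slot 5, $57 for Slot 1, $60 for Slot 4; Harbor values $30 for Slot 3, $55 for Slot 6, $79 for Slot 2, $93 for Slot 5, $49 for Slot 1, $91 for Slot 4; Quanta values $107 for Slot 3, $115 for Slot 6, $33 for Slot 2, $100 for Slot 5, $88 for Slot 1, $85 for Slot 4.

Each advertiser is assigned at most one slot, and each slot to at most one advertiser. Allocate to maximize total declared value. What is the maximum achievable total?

Maximum total: $732

Optimal: Brightly→Slot 2 ($132), Pioneer→Slot 4 ($136), Granite→Slot 1 ($136), Onyx→Slot 6 ($128), Harbor→Slot 5 ($93), Quanta→Slot 3 ($107) — total 132+136+136+128+93+107 = $732.
Column-greedy (each slot in turn goes to its best remaining advertiser) gives $666, worse by 66.
Checked against all permutations: $732 is optimal.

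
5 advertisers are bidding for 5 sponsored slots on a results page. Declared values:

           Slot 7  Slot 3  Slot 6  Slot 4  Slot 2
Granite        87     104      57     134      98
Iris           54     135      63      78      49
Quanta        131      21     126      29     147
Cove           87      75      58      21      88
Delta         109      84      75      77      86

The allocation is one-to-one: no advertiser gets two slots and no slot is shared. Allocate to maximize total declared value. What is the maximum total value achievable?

Max total: $592

Treat this as an assignment problem: match each advertiser to one slot.
Optimal: Granite→Slot 4 ($134), Iris→Slot 3 ($135), Quanta→Slot 6 ($126), Cove→Slot 2 ($88), Delta→Slot 7 ($109) — total 134+135+126+88+109 = $592.
Row-greedy (each advertiser in turn takes its best remaining slot) gives $578, worse by 14.
Next-best assignment: Granite→Slot 4, Iris→Slot 3, Quanta→Slot 2, Cove→Slot 6, Delta→Slot 7 = $583.
Checked against all permutations: $592 is optimal.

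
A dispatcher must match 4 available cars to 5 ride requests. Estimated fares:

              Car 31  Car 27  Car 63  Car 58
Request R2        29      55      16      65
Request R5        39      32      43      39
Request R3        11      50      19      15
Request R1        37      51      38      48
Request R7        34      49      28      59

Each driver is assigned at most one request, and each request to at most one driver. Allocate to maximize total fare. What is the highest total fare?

Max total: $195

This is the linear assignment problem.
Optimal: Car 31→Request R1 ($37), Car 27→Request R3 ($50), Car 63→Request R5 ($43), Car 58→Request R2 ($65) — total 37+50+43+65 = $195.
Max-entry greedy (repeatedly take the single best remaining cell) gives $193, worse by 2.
Swapping Car 58↔Car 31 (Car 58→Request R1 $48, Car 31→Request R2 $29) loses 25.
Every other assignment is strictly worse.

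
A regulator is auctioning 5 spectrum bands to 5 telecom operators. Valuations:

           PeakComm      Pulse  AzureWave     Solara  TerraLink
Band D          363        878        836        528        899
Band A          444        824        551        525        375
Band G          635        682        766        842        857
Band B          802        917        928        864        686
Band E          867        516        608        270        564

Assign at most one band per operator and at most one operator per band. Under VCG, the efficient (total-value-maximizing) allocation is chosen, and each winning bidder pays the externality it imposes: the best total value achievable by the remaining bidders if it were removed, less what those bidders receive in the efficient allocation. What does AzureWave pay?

Efficient allocation: PeakComm→Band E ($867M), Pulse→Band A ($824M), AzureWave→Band B ($928M), Solara→Band G ($842M), TerraLink→Band D ($899M); total welfare W = $4360M.
AzureWave receives Band B at value $928M, so the others get W − 928 = $3432M.
Without AzureWave: best allocation of the remaining 4 bidders over all 5 bands is PeakComm→Band E ($867M), Pulse→Band B ($917M), Solara→Band G ($842M), TerraLink→Band D ($899M), total $3525M.
VCG payment = (others' best without AzureWave) − (others' welfare with AzureWave) = 3525 − 3432 = $93M.

AzureWave pays $93M.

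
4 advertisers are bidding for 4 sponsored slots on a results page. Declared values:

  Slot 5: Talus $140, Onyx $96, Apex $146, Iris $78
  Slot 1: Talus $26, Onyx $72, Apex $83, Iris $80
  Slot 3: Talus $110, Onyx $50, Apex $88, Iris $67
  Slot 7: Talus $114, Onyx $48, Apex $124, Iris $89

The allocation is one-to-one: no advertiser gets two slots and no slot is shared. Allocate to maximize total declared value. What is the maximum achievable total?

Max total: $417

Optimal: Talus→Slot 3 ($110), Onyx→Slot 1 ($72), Apex→Slot 5 ($146), Iris→Slot 7 ($89) — total 110+72+146+89 = $417.
Checked against all permutations: $417 is optimal.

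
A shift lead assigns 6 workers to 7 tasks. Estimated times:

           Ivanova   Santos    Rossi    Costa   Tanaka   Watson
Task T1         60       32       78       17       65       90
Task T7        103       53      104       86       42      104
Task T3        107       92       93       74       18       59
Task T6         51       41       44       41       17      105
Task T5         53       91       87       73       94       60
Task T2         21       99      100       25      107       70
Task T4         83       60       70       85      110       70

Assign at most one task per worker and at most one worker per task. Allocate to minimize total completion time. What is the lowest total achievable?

Minimum total: 213 min

Treat this as an assignment problem: match each worker to one task.
Optimal: Ivanova→Task T2 (21 min), Santos→Task T7 (53 min), Rossi→Task T6 (44 min), Costa→Task T1 (17 min), Tanaka→Task T3 (18 min), Watson→Task T5 (60 min) — total 21+53+44+17+18+60 = 213 min.
Row-greedy (each worker in turn takes its cheapest remaining task) gives 258 min, worse by 45.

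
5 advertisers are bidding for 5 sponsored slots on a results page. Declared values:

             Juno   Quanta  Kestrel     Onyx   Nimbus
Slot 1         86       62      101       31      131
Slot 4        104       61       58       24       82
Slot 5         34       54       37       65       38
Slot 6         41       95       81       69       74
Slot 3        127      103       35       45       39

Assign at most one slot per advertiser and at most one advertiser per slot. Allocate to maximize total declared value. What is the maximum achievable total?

Max total: $484

This is the linear assignment problem.
Optimal: Juno→Slot 4 ($104), Quanta→Slot 3 ($103), Kestrel→Slot 6 ($81), Onyx→Slot 5 ($65), Nimbus→Slot 1 ($131) — total 104+103+81+65+131 = $484.
Column-greedy (each slot in turn goes to its best remaining advertiser) gives $430, worse by 54.
Next-best assignment: Juno→Slot 3, Quanta→Slot 6, Kestrel→Slot 4, Onyx→Slot 5, Nimbus→Slot 1 = $476.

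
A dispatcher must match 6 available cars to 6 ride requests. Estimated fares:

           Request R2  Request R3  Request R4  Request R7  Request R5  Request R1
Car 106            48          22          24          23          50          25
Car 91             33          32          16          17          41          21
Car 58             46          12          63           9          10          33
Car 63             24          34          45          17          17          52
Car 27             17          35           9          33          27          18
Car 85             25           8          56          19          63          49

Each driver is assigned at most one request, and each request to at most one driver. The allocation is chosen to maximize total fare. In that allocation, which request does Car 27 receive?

Optimal: Car 106→Request R2 ($48), Car 91→Request R3 ($32), Car 58→Request R4 ($63), Car 63→Request R1 ($52), Car 27→Request R7 ($33), Car 85→Request R5 ($63) — total 48+32+63+52+33+63 = $291.
Row-greedy (each driver in turn takes its best remaining request) gives $252, worse by 39.
Swapping Car 85↔Car 58 (Car 85→Request R4 $56, Car 58→Request R5 $10) loses 60.
Car 27's own top request is Request R3 ($35), but forcing Car 27→Request R3 and reassigning the rest optimally gives only $278 — worse by 13.

Car 27 receives Request R7.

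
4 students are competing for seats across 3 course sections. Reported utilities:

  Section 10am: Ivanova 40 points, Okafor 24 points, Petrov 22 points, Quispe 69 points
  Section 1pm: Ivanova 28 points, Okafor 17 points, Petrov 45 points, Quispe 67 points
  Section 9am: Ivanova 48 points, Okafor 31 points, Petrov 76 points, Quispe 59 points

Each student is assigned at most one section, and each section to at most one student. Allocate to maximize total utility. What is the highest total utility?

Optimal: Ivanova→Section 10am (40 points), Quispe→Section 1pm (67 points), Petrov→Section 9am (76 points) — total 40+67+76 = 183 points.
Max-entry greedy (repeatedly take the single best remaining cell) gives 173 points, worse by 10.
Next-best assignment: Quispe→Section 10am, Ivanova→Section 1pm, Petrov→Section 9am = 173 points.
Swapping Petrov↔Ivanova (Petrov→Section 10am 22 points, Ivanova→Section 9am 48 points) loses 46.

Maximum total: 183 points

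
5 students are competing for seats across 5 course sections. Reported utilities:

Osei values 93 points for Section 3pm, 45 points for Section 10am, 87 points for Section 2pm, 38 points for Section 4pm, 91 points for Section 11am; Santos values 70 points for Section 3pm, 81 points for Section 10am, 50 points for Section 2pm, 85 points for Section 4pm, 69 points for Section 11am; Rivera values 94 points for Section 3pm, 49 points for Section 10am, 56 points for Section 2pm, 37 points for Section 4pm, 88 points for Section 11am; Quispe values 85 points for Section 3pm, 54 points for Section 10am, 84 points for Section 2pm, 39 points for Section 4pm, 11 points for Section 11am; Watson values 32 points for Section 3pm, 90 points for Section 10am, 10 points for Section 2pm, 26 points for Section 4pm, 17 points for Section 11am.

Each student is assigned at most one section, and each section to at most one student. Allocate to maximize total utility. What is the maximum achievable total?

Treat this as an assignment problem: match each student to one section.
Optimal: Osei→Section 11am (91 points), Santos→Section 4pm (85 points), Rivera→Section 3pm (94 points), Quispe→Section 2pm (84 points), Watson→Section 10am (90 points) — total 91+85+94+84+90 = 444 points.

Max total: 444 points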